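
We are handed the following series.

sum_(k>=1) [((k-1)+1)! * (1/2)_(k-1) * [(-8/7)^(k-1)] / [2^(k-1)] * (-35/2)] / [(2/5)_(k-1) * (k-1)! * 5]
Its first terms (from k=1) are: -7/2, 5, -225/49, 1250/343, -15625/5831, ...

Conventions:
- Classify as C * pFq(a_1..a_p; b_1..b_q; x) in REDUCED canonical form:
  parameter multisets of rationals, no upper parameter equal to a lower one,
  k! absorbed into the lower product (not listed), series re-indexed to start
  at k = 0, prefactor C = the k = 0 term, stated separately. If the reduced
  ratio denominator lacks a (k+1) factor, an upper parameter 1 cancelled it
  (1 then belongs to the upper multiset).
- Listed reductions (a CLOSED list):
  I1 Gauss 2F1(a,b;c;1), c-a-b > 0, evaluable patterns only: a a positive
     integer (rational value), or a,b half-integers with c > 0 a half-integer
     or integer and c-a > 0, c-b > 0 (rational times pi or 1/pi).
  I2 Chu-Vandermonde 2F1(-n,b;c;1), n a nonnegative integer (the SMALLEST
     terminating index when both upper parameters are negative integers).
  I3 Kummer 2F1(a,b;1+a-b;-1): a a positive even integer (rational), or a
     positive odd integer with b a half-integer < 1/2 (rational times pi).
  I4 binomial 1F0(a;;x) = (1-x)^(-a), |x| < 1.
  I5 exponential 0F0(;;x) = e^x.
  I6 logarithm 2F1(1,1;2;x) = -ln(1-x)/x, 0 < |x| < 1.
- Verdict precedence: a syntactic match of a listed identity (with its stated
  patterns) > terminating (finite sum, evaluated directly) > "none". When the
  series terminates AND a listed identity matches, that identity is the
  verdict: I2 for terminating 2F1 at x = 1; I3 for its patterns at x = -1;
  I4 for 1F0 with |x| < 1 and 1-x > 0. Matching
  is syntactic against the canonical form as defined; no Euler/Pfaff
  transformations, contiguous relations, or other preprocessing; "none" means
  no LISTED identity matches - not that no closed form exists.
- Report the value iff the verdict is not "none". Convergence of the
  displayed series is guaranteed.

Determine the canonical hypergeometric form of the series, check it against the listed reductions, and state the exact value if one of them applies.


With C = -7/2: the canonical form is 2F1(1/2, 2; 2/5; -4/7). Verdict: none. A 2F1 with upper {1/2, 2} fits none of I1-I6 at x = -4/7; the sum runs forever.

First insight: from the first term -7/2: the two k-th powers (prefactor -7/2) combine into one argument.
Step ratio: r(k) = (-4/7) * (k+1/2) (k+2) / [(k+2/5) (k+1)] - rational; roots negated = parameters, x = (-4/7), C = -7/2.


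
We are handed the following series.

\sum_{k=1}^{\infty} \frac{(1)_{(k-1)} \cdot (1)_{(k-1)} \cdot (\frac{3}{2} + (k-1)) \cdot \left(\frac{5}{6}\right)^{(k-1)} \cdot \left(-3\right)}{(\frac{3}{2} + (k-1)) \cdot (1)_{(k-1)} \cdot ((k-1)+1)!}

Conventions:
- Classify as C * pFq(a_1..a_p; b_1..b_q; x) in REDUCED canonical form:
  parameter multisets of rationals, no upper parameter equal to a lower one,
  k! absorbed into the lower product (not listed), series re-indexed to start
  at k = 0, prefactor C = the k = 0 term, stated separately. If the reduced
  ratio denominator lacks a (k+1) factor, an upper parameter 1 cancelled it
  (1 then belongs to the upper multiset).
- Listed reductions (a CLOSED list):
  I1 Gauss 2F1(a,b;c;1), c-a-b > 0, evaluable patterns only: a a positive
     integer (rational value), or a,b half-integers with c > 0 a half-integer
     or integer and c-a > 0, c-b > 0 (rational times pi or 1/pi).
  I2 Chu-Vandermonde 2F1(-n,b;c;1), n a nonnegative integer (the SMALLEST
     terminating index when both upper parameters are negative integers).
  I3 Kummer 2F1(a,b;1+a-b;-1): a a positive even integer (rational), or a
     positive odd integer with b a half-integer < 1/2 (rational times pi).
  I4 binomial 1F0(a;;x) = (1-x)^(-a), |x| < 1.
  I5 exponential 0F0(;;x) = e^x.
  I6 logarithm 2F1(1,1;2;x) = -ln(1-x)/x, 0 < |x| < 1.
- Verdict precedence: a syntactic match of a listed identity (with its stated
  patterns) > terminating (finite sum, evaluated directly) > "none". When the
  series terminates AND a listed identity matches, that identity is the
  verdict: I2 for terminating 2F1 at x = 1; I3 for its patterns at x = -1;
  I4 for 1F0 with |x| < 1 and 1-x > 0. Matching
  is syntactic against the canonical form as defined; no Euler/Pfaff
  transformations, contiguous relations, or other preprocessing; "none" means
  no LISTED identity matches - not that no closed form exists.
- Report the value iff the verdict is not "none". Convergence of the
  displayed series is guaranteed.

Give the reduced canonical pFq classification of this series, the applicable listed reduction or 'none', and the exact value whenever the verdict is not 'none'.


Canonical form: C = -3 times 2F1 with upper {1, 1}, lower {2}, x = \frac{5}{6}. Verdict: this is the I6 logarithm reduction (the logarithm: parameters (1,1;2), x = \frac{5}{6}). Hence: \frac{18}{5} \cdot \ln\left(\frac{1}{6}\right).

The tell: from the first term -3: k + 3/2 divides numerator and denominator alike; C = -3 after cancelling.
Adjacent-term ratio: r(k) = \frac{5}{6} * (k+1) (k+1) / [(k+2) (k+1)] - rational in k, leading ratio \frac{5}{6}; with t_0 = -3, classification follows.


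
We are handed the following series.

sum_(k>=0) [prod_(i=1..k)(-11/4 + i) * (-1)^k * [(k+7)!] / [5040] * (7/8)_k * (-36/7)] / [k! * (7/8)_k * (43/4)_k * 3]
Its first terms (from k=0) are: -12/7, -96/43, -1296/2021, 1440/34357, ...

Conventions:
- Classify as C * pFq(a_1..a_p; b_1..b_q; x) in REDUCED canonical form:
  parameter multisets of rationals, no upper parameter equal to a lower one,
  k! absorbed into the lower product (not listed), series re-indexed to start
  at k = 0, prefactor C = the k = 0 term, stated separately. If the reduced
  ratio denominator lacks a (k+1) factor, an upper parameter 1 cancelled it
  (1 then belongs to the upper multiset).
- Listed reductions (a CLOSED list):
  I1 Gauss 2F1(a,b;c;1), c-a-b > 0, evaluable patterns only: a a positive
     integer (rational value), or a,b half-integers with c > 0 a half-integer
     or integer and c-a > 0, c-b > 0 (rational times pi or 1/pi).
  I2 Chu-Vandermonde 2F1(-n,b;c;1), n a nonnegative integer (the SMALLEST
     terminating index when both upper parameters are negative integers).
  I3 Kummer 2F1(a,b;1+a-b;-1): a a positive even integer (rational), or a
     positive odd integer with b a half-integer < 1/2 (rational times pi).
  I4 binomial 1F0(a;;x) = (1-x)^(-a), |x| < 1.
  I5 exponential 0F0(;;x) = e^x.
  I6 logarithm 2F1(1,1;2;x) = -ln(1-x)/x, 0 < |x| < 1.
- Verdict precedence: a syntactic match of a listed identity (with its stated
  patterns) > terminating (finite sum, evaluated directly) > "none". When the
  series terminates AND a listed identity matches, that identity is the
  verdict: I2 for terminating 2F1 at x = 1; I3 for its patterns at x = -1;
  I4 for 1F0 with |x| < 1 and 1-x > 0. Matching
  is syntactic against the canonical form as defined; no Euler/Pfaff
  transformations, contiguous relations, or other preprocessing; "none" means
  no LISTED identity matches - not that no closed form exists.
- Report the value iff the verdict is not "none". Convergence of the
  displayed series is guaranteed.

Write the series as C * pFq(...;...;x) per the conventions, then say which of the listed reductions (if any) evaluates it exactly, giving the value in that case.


Reduced: x = -1, 2F1, upper = {-7/4, 8}, lower = {43/4}, C = -12/7. Verdict: Kummer's theorem (I3) applies (x = -1; c = 43/4 equals 1+a-b for upper {-7/4, 8}: listed pattern). Sum: -32643/7168.

Structural cue: x = (-1) and the running product (C = -12/7) telescopes to a rising factorial.
Consecutive-term ratio: r(k) = (-1) * (k-7/4) (k+8) / [(k+43/4) (k+1)] - rational; roots negated = parameters, x = (-1), C = -12/7.


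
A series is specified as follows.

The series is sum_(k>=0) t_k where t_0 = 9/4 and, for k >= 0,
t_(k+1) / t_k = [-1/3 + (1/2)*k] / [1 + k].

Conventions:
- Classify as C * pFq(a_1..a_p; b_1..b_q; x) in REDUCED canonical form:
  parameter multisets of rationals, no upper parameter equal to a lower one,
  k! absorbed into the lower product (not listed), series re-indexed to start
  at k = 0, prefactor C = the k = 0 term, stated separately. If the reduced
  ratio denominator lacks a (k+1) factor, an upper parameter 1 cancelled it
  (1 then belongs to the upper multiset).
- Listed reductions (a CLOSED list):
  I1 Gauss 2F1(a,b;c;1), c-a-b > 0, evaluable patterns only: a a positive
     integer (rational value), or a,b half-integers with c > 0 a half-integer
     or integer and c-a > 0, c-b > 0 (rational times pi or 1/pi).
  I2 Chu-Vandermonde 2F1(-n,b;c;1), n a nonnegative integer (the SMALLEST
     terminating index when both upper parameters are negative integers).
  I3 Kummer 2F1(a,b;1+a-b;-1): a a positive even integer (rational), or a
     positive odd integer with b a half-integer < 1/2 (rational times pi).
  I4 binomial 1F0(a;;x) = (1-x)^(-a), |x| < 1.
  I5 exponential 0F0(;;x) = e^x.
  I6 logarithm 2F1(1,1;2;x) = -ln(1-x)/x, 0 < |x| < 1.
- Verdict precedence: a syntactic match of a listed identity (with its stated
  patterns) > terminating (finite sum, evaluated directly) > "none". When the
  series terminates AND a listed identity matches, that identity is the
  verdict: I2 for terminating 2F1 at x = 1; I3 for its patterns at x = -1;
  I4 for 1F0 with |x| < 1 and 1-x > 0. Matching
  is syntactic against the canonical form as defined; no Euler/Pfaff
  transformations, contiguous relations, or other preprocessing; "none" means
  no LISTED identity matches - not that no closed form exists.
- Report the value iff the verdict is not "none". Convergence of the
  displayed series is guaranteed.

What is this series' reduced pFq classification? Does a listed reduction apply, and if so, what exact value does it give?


This is 9/4 * 1F0(-2/3; -; 1/2) in reduced canonical form. Verdict at x = 1/2: the I4 binomial reduction matches (the 1F0 binomial series: exponent 2/3, x = 1/2). Value: (9/4) * (1/2)^(2/3).

Key step: t_0 being 9/4, factor the ratio over Q (prefactor 9/4): negated roots = parameters.
Ratio: r(k) = (1/2) * (k-2/3) / [(k+1)] - poly over poly, x = (1/2) from leading terms; C = 9/4 at k = 0.


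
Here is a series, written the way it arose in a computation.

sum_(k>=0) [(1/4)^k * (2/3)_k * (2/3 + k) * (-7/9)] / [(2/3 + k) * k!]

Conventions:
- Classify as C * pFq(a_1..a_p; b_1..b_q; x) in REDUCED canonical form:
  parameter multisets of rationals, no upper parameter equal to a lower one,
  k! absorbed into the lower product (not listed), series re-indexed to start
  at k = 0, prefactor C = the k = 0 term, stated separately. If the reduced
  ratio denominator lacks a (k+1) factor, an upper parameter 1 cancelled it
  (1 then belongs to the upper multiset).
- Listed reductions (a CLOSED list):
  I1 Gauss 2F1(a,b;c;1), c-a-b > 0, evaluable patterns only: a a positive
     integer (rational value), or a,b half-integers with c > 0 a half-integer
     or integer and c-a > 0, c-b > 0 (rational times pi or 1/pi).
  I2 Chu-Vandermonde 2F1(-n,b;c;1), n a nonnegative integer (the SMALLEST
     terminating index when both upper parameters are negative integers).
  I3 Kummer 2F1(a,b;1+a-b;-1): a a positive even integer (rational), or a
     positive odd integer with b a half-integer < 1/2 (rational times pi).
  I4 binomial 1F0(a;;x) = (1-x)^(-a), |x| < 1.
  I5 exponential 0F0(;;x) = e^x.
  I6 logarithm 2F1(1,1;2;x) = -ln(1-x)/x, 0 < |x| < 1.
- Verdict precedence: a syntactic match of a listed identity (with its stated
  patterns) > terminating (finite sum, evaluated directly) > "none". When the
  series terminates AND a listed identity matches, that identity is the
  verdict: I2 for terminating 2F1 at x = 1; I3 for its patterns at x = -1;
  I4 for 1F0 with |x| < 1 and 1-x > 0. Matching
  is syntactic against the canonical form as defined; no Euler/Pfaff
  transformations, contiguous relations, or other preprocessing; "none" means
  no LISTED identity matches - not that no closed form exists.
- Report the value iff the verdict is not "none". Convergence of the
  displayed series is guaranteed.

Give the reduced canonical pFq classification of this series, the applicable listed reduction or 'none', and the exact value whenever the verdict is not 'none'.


Key observation: t_0 being -7/9, the factor k + 2/3 cancels (top and bottom), leaving C = -7/9, x = 1/4.
Term ratio: r(k) = (1/4) * (k+2/3) / [(k+1)] - rational in k, leading ratio (1/4); with t_0 = -7/9, classification follows.

x = 1/4 here; the reduced form reads 1F0, upper {2/3}, lower {-}, C = -7/9. Verdict: the binomial series (I4) applies (the 1F0 binomial series: exponent -2/3, x = 1/4). Exact value: (-7/9) * (3/4)^(-2/3).


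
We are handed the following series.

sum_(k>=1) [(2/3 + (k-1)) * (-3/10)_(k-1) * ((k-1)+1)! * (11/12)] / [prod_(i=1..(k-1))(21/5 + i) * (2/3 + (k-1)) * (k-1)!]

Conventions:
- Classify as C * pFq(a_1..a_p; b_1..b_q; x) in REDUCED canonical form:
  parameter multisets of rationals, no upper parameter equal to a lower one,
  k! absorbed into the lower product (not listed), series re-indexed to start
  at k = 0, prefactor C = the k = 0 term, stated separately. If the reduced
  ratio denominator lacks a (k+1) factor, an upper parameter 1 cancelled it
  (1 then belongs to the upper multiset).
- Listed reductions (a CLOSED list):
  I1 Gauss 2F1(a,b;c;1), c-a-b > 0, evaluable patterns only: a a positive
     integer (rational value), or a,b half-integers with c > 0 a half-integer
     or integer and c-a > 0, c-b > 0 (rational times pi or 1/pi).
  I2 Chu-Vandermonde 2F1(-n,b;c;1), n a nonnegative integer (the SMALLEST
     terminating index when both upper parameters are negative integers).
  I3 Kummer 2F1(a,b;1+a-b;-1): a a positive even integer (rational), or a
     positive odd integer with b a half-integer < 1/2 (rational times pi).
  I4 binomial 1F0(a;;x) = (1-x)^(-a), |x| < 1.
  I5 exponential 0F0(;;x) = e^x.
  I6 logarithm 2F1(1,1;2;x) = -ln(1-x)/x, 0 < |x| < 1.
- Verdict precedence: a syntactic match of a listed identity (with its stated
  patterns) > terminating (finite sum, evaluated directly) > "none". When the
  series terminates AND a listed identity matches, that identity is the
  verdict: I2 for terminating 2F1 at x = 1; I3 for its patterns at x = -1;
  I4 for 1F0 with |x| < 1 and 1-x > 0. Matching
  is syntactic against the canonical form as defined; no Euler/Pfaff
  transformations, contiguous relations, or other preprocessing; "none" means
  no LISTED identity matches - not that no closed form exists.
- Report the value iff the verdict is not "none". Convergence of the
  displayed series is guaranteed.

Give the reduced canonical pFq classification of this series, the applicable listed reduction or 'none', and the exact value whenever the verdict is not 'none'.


Reduced: x = 1, 2F1, upper = {-3/10, 2}, lower = {26/5}, C = 11/12. Verdict: the Gauss summation I1 fires (x = 1: the Gamma ratio telescopes since c-a-b = 7/2 > 0 and a = 2 in Z>0). Value: 176/225.

The tell: with t_0 = 11/12, the factorial ratio (C = 11/12, x = 1) (k+a-1)!/(a-1)! is a rising factorial (a)_k.
Ratio: r(k) = 1 * (k-3/10) (k+2) / [(k+26/5) (k+1)] - rational; roots negated = parameters, x = 1, C = 11/12.


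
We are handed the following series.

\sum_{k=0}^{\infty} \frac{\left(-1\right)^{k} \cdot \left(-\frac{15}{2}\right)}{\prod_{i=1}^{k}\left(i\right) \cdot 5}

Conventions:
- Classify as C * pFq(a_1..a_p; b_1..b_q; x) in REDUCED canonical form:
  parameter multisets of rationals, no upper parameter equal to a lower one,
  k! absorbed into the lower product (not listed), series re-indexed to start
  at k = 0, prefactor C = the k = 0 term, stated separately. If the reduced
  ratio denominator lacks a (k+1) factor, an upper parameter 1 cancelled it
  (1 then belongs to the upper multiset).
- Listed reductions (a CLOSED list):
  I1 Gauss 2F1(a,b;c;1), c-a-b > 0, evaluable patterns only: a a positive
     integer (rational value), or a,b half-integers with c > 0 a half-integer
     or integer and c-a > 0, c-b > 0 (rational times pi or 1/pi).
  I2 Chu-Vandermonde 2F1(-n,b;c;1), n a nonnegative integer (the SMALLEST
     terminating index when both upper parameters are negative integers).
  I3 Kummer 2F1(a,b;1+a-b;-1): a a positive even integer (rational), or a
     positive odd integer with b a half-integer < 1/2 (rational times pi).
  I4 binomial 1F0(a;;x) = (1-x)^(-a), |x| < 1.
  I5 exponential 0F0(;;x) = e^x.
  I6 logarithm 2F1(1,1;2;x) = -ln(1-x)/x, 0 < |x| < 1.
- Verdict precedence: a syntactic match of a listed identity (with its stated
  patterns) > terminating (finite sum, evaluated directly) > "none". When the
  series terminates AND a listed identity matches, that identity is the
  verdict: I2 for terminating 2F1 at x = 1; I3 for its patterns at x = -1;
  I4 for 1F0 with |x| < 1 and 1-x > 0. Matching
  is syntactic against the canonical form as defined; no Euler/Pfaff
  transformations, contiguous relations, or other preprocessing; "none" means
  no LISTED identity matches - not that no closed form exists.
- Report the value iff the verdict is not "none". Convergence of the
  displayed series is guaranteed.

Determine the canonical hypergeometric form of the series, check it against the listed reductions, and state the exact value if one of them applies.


Classification (C = -\frac{3}{2}): 0F0 with upper {-}, lower {-}, argument x = -1. Verdict: exponential (I5) matches (the 0F0 exponential series at x = -1). Hence: \left(-\frac{3}{2}\right) \cdot e^{-1}.

The tell: t_0 = -\frac{3}{2} here, and the constant factors (C = -3/2, x = -1) combine into one prefactor.
Step ratio: r(k) = -1 * 1 / [(k+1)] - rational in k. x = -1; t_0 = -\frac{3}{2}; negate the roots.


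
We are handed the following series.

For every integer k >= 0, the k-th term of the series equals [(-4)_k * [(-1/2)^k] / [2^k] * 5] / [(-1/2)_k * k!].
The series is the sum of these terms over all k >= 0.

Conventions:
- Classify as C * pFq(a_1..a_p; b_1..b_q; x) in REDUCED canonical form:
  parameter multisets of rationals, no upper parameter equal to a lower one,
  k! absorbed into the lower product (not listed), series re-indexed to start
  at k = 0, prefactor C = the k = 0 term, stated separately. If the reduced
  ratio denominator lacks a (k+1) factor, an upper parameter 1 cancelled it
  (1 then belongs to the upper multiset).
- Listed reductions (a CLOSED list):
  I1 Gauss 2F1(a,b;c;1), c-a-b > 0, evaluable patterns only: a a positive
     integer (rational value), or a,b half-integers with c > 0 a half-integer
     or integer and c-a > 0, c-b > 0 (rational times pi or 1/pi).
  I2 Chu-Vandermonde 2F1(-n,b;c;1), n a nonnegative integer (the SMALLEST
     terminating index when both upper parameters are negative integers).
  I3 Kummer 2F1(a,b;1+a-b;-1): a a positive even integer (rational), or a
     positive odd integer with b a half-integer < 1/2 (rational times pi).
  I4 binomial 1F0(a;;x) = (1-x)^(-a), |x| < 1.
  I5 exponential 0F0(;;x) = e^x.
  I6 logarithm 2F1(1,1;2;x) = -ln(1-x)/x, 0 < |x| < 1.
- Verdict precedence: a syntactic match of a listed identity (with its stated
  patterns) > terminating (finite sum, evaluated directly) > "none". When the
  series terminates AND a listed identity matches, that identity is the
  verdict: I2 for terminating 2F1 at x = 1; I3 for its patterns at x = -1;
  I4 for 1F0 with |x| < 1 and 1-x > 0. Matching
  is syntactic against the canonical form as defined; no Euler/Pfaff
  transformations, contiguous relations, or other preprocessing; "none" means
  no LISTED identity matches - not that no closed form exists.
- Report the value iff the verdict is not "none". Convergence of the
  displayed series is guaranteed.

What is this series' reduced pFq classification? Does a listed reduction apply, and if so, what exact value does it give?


The series (x = -1/4) is 1F1: upper {-4}, lower {-1/2}, prefactor 5. Verdict: terminating. With -4 upstairs the series is a 5-term polynomial sum; evaluated term by term. Value: -641/48.

Structural cue: t_0 = 5 here, and the two k-th powers (C = 5) combine into one argument.
Step ratio: r(k) = (-1/4) * (k-4) / [(k-1/2) (k+1)] - rational in k. x = (-1/4); t_0 = 5; negate the roots.


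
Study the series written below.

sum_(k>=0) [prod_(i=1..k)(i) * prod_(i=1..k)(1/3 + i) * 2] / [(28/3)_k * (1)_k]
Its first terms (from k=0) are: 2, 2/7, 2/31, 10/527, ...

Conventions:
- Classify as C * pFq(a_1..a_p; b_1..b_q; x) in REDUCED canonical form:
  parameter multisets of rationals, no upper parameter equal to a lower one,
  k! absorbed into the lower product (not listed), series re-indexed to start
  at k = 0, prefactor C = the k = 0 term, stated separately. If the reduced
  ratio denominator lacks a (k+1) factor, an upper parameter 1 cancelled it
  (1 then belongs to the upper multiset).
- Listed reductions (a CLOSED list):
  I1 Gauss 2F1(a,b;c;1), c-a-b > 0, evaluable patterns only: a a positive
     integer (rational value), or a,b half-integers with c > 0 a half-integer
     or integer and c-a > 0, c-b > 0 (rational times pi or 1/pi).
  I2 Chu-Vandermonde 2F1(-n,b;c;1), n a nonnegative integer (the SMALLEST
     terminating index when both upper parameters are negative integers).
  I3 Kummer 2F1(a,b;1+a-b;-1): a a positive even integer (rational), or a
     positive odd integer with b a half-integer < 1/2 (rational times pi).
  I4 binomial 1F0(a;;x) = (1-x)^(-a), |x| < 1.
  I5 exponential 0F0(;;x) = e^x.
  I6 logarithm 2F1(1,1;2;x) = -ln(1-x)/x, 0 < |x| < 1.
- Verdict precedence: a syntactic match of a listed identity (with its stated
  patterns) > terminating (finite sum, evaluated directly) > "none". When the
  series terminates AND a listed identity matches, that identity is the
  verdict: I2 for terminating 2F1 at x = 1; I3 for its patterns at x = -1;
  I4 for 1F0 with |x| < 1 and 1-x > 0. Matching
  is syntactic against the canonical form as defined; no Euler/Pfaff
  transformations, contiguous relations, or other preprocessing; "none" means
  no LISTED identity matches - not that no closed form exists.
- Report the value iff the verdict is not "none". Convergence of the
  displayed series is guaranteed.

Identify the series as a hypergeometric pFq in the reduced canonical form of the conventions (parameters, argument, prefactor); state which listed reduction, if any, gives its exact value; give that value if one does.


Canonical form: C = 2 times 2F1 with upper {1, 4/3}, lower {28/3}, x = 1. Verdict at x = 1: the Gauss summation I1 matches (x = 1: the Gamma ratio telescopes since c-a-b = 7 > 0 and a = 1 in Z>0). Exact value: 50/21.

Structural cue: from the first term 2: the running product (prefactor 2) telescopes to a rising factorial.
Consecutive-term ratio: r(k) = 1 * (k+1) (k+4/3) / [(k+28/3) (k+1)] ; factor over Q: parameters, x = 1, and C = 2.


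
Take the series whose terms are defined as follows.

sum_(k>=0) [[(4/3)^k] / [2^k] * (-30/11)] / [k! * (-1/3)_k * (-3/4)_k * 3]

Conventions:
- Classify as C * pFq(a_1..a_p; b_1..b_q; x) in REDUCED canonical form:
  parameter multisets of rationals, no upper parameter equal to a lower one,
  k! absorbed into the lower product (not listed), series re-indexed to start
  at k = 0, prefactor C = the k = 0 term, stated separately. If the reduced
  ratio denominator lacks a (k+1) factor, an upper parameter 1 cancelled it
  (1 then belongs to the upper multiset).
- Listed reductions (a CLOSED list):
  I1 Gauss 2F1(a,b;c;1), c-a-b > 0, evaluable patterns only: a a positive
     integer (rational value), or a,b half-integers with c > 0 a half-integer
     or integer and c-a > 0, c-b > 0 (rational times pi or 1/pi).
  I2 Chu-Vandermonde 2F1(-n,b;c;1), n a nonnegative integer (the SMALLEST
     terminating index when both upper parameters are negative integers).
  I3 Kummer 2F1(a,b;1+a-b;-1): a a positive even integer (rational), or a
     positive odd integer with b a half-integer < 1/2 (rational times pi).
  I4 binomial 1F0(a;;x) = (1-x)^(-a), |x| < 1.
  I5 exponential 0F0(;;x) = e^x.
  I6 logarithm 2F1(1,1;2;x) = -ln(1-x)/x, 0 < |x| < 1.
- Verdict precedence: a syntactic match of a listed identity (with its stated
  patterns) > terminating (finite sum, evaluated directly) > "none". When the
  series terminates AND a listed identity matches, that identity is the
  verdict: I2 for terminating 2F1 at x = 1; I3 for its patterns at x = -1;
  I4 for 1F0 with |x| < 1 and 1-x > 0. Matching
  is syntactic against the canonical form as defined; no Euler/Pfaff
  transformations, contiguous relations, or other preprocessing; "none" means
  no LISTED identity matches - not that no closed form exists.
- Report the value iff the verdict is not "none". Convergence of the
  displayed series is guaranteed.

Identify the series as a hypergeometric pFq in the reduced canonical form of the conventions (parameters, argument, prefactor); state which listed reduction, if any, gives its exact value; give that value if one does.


With C = -10/11: the canonical form is 0F2(-; -3/4, -1/3; 2/3). Verdict: none (x = 2/3): each listed identity misses the multisets {-} ; {-3/4, -1/3}.

First insight: t_0 = -10/11 here, and the two k-th powers (C = -10/11) combine into one argument.
Term ratio: r(k) = (2/3) * 1 / [(k-3/4) (k-1/3) (k+1)] - poly over poly, x = (2/3) from leading terms; C = -10/11 at k = 0.


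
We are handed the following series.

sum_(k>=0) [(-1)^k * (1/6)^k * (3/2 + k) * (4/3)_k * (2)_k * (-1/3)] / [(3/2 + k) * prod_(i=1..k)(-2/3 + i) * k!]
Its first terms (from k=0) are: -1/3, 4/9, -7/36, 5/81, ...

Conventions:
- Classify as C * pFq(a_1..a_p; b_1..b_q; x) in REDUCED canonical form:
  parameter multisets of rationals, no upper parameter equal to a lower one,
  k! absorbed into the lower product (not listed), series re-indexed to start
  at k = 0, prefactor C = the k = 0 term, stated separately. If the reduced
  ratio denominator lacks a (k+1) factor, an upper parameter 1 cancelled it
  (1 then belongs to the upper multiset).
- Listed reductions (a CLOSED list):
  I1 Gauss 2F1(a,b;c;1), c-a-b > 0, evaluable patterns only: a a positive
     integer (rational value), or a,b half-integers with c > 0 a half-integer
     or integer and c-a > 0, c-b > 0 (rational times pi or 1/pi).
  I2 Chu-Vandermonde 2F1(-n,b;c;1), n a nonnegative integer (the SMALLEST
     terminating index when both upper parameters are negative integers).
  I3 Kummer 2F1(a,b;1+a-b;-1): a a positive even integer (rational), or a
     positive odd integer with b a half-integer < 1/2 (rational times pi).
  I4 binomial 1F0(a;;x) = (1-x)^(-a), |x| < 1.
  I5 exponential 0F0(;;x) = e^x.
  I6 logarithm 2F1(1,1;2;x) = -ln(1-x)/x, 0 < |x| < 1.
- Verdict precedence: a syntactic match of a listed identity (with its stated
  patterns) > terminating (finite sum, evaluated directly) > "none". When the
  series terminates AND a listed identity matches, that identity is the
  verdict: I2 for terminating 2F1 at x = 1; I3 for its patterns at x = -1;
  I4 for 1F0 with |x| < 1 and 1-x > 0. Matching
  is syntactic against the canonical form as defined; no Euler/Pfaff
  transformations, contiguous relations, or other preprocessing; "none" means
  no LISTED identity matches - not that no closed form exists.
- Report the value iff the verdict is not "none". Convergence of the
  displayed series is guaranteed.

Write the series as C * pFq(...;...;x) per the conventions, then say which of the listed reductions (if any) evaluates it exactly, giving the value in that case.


This is -1/3 * 2F1(4/3, 2; 1/3; -1/6) in reduced canonical form. Verdict: none (x = -1/6): each listed identity misses the multisets {4/3, 2} ; {1/3}.

The tell: from the first term -1/3: the lower running product (C = -1/3, x = -1/6) is a rising factorial.
Adjacent-term ratio: r(k) = (-1/6) * (k+4/3) (k+2) / [(k+1/3) (k+1)] - rational; roots negated = parameters, x = (-1/6), C = -1/3.


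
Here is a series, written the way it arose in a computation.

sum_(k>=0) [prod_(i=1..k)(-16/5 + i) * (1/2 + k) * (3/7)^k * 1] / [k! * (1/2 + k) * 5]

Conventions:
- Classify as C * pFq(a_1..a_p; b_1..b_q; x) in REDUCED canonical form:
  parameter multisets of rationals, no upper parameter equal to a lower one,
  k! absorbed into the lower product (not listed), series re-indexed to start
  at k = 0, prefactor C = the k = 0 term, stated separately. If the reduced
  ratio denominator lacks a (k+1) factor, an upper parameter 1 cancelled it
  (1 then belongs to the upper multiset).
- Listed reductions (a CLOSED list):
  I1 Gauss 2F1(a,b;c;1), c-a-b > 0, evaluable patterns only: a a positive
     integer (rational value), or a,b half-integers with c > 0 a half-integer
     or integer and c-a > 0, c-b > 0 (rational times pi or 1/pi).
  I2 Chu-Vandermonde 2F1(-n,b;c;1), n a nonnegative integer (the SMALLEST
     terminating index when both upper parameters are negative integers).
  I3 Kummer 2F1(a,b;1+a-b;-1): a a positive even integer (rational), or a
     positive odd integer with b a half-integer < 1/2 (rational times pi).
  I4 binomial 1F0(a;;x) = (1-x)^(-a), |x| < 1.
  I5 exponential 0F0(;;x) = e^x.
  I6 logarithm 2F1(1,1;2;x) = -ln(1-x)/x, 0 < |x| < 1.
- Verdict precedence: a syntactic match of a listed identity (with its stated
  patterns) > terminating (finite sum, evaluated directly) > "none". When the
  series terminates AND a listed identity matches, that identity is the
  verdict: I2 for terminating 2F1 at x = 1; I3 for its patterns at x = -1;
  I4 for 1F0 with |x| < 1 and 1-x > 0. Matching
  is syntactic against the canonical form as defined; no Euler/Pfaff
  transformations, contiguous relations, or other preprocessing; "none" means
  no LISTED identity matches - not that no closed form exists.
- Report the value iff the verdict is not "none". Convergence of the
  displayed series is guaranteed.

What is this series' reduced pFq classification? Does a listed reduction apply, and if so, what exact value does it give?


Reduced: x = 3/7, 1F0, upper = {-11/5}, lower = {-}, C = 1/5. Verdict: the binomial series (I4) fires (the 1F0 binomial series: exponent 11/5, x = 3/7). Its exact value is (1/5) * (4/7)^(11/5).

Structural cue: with t_0 = 1/5, the running product (C = 1/5, x = 3/7) telescopes to a rising factorial.
Step ratio: r(k) = (3/7) * (k-11/5) / [(k+1)] - rational in k, leading ratio (3/7); with t_0 = 1/5, classification follows.


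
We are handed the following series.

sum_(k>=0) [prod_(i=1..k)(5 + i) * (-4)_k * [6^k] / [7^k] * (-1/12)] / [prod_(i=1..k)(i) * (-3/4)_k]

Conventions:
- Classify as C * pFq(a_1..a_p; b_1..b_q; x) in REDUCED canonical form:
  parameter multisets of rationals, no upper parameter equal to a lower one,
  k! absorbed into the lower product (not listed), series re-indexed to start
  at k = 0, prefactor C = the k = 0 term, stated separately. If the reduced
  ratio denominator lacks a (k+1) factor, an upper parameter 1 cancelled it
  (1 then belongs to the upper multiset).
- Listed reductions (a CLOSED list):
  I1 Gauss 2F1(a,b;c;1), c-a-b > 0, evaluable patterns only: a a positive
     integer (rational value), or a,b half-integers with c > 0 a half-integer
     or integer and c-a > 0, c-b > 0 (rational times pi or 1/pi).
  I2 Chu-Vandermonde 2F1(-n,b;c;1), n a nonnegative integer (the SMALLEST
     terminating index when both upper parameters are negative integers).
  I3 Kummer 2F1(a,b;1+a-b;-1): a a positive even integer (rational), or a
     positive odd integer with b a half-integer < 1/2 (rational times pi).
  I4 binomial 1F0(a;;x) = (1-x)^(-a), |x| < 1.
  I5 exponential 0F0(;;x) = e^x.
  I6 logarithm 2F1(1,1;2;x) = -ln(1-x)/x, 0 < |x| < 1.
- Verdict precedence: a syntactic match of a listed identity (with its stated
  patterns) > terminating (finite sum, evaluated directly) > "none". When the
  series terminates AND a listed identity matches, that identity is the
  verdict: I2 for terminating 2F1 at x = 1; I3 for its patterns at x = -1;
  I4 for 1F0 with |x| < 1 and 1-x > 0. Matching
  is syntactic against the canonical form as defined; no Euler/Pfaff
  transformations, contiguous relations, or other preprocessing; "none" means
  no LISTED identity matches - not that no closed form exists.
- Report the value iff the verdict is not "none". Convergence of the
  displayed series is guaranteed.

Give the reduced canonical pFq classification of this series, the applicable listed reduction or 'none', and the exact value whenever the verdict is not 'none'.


Classification (C = -1/12): 2F1 with upper {-4, 6}, lower {-3/4}, argument x = 6/7. Verdict: terminating at k = 4: the factor (-4)_k kills every later term; summing the 5 survivors is exact. Sum: 759949/20580.

The tell: t_0 = -1/12 here, and the product of the first k integers (C = -1/12) is k!.
Consecutive-term ratio: r(k) = (6/7) * (k-4) (k+6) / [(k-3/4) (k+1)] - rational in k. x = (6/7); t_0 = -1/12; negate the roots.


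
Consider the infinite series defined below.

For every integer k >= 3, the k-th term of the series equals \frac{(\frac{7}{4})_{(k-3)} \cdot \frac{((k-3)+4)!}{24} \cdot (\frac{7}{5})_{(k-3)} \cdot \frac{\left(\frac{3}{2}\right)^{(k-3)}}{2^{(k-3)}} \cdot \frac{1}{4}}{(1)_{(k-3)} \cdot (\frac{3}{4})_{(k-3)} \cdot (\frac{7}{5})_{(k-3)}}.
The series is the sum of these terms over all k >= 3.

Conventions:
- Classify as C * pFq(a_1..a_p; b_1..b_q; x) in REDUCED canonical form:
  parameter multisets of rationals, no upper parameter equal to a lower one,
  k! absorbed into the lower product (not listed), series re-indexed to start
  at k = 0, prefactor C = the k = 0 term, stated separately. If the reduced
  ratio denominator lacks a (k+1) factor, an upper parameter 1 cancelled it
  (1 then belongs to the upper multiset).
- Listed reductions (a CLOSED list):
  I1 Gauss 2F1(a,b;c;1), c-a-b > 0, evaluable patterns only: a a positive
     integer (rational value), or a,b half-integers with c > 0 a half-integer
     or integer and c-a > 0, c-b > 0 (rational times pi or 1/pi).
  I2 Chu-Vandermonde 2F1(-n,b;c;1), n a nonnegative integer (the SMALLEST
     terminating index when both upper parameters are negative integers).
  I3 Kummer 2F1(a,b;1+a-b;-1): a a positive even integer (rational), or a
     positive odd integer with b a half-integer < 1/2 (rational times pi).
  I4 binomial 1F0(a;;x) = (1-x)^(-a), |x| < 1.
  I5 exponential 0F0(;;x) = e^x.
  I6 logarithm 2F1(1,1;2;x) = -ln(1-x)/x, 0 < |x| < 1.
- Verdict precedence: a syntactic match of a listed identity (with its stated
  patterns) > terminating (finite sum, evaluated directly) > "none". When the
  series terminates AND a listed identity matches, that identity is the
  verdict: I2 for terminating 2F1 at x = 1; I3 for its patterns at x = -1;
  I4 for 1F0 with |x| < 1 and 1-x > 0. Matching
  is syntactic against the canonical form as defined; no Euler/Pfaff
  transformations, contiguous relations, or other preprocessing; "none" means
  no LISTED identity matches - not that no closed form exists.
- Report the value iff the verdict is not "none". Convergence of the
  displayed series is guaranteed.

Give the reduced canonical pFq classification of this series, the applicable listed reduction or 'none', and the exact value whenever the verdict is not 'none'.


With C = \frac{1}{4}: the canonical form is 2F1(\frac{7}{4}, 5; \frac{3}{4}; \frac{3}{4}). Verdict: none. No listed pattern accepts 2F1(\frac{7}{4}, 5; \frac{3}{4}; \frac{3}{4}).

Structural cue: from the first term \frac{1}{4}: the parameter 7/5 appears in both the upper and lower lists and cancels.
Ratio: r(k) = \frac{3}{4} * (k+\frac{7}{4}) (k+5) / [(k+\frac{3}{4}) (k+1)] - rational in k. x = \frac{3}{4}; t_0 = \frac{1}{4}; negate the roots.


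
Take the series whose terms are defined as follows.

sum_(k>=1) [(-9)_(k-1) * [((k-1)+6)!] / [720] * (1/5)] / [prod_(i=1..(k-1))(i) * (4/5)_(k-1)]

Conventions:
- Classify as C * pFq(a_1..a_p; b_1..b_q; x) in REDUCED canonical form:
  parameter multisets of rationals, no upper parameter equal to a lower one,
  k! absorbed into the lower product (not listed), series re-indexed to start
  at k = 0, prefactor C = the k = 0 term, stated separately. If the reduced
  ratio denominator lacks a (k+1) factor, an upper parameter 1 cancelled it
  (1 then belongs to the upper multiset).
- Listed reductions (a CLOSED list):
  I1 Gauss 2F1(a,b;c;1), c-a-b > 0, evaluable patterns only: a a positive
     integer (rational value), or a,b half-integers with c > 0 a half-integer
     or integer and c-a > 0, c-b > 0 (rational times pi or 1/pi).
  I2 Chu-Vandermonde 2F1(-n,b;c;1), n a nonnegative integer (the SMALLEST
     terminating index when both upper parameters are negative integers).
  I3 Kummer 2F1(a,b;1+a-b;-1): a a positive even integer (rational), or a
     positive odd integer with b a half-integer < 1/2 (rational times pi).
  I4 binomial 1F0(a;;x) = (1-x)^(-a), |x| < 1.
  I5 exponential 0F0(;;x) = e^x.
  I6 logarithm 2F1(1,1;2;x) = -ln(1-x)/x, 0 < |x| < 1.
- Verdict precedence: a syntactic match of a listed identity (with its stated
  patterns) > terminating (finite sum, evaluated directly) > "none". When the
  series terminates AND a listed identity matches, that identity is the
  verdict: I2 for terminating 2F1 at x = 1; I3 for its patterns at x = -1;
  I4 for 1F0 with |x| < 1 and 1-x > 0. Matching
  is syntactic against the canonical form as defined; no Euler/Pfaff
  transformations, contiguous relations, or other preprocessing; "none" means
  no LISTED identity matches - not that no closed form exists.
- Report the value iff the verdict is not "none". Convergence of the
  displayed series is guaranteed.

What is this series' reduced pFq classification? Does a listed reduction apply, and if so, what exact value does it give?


First insight: t_0 being 1/5, the factorial ratio (prefactor 1/5) (k+a-1)!/(a-1)! is a rising factorial (a)_k.
Step ratio: r(k) = 1 * (k-9) (k+7) / [(k+4/5) (k+1)] - rational in k, leading ratio 1; with t_0 = 1/5, classification follows.

Canonical form: C = 1/5 times 2F1 with upper {-9, 7}, lower {4/5}, x = 1. Verdict: Vandermonde's identity (I2) fires (terminating 2F1 at x = 1 with n = 9, b = 7, c = 4/5). Exact value: -31/93670.


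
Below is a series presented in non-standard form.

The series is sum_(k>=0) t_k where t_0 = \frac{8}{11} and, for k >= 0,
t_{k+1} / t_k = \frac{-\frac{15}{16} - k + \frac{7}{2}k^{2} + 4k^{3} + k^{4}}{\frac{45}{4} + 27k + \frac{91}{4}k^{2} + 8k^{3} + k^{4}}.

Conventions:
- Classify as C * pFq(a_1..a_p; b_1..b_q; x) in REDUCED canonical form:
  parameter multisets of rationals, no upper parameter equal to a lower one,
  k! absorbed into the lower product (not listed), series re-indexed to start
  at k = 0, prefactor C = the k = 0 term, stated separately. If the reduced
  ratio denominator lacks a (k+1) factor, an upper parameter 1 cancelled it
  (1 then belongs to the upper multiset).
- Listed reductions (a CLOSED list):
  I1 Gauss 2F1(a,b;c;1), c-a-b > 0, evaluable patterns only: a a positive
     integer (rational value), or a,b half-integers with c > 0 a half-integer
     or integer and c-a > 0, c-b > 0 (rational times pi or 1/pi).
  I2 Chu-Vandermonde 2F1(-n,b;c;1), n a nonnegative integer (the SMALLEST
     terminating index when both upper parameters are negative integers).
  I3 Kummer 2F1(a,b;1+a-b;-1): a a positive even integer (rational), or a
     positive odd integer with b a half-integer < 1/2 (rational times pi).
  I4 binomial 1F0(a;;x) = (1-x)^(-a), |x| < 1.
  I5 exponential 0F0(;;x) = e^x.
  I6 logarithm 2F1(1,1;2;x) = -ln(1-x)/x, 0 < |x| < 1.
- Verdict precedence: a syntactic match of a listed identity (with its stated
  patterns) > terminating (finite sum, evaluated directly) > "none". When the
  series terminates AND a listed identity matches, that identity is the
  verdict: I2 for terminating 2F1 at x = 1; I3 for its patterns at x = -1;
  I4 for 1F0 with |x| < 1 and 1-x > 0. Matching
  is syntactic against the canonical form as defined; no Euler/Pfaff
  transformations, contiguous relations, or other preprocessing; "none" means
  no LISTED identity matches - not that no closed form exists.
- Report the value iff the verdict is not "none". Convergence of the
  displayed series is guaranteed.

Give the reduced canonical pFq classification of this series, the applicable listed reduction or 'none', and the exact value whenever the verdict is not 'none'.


With C = \frac{8}{11}: the canonical form is 2F1(-\frac{1}{2}, \frac{1}{2}; 3; 1). Verdict: Gauss's theorem I1 (half-integer case) applies (x = 1; upper {-\frac{1}{2}, \frac{1}{2}} half-integers, c = 3 in the evaluable pattern). Exact value: \frac{1024}{495} / \pi.

The tell: t_0 = \frac{8}{11} here, and the ratio is unreduced: k + 3/2 divides both sides (C = 8/11).
Step ratio: r(k) = 1 * (k-\frac{1}{2}) (k+\frac{1}{2}) / [(k+3) (k+1)] - rational in k, leading ratio 1; with t_0 = \frac{8}{11}, classification follows.
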